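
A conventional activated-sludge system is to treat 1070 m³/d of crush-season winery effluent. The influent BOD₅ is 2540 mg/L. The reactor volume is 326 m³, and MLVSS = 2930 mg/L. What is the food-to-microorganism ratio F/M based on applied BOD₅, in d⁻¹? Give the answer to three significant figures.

F/M = Q·S₀ / (V·X) = 1070 × 2540 / (326.0 × 2930) = 2.845 g BOD₅·(g VSS·d)⁻¹.

F/M ≈ 2.85 d⁻¹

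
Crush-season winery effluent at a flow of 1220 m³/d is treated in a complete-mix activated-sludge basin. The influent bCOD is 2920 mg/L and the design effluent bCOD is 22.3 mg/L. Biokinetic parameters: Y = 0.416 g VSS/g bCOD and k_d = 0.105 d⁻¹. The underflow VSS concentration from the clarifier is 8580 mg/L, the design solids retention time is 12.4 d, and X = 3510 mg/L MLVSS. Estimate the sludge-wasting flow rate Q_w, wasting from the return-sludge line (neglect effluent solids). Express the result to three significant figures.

Q_w ≈ 74.5 m³/d

From the SRT design equation V = Y Q (S₀−S) θ_c / [X (1 + k_d θ_c)] = 0.416 × 1220 × (2920 − 22.3) × 12.4 / [3510 × (1 + 0.105 × 12.4)] = 1.82×10^7 / 8080 = 2257 m³.
θ_c = V·X/(Q_w·X_r) when wasting from the recycle, so Q_w = V·X/(θ_c·X_r) = 2257 × 3510 / (12.4 × 8580) = 74.46 m³/d.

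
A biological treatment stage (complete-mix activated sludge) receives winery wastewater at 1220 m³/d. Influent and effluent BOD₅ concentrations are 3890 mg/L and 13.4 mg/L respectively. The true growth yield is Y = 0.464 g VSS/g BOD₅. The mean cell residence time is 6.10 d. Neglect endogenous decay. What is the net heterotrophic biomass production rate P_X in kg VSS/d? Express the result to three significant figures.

P_X ≈ 2190 kg VSS/d

Since k_d ≈ 0, Y_obs = Y = 0.464 g VSS/g BOD₅.
Q·(S₀ − S) = 1220 × (3890 − 13.4) × 10⁻³ = 4729 kg/d removed.
So the net sludge growth is P_X = 0.4640 × 4729 = 2194 kg VSS/d.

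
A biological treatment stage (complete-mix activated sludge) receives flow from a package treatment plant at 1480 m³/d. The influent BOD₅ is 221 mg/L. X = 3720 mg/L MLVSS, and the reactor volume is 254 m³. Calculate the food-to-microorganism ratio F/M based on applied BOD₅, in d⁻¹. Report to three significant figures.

Food-to-microorganism ratio F/M = Q S₀ / (V X) = 1480 × 221 / (254.0 × 3720) = 0.3462 d⁻¹.

F/M ≈ 0.346 d⁻¹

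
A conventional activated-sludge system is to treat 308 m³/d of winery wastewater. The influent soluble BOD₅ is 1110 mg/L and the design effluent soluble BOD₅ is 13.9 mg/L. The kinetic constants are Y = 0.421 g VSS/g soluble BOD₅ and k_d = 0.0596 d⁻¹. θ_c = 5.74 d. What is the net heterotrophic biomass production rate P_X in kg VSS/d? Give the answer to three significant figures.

Observed yield with endogenous decay: Y_obs = Y / (1 + k_d·θ_c) = 0.421 / (1 + 0.0596 × 5.74) = 0.421 / 1.342 = 0.3137 g VSS/g soluble BOD₅.
Mass of soluble BOD₅ removed per day: Q(S₀ − S) = 308 × 1096 g/m³ = 337.6 kg/d.
So the net sludge growth is P_X = 0.3137 × 337.6 = 105.9 kg VSS/d.

P_X ≈ 106 kg VSS/d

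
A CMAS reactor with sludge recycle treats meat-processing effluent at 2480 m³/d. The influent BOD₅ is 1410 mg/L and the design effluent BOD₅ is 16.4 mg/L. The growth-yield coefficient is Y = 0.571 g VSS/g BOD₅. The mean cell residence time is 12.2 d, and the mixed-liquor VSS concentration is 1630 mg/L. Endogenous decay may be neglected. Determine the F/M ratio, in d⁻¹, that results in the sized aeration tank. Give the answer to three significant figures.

F/M ≈ 0.145 d⁻¹

V·X = Y·Q·ΔS·θ_c gives V = 0.571 × 2480 × (1410 − 16.4) × 12.2 / 1630 = 14771 m³.
Food-to-microorganism ratio F/M = Q S₀ / (V X) = 2480 × 1410 / (14771 × 1630) = 0.1452 d⁻¹.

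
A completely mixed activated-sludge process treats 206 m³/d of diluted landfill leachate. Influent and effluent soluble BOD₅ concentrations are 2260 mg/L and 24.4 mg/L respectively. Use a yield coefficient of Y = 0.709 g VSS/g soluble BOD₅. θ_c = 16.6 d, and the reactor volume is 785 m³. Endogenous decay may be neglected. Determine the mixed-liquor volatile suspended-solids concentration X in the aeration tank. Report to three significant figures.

Without decay, X = Y Q (S₀−S) θ_c / V = 0.709 × 206 × (2260 − 24.4) × 16.6 / 785 = 6905 mg/L.

X ≈ 6900 mg/L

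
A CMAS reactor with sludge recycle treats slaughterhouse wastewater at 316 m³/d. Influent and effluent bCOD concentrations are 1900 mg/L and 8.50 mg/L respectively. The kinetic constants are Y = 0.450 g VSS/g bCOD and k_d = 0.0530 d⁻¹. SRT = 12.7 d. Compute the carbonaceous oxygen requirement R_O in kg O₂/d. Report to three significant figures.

Y_obs = Y / (1 + k_d θ_c) = 0.450 / (1 + 0.0530 × 12.7) = 0.450 / 1.673 = 0.2690.
Mass of bCOD removed per day: Q(S₀ − S) = 316 × 1892 g/m³ = 597.7 kg/d.
Biomass synthesised: P_X = Y_obs × 597.7 = 160.8 kg VSS/d.
Carbonaceous O₂ demand = substrate oxidised − cell-mass equivalent = 597.7 − 1.42 × 160.8 = 369.4 kg O₂/d.

R_O ≈ 369 kg O₂/d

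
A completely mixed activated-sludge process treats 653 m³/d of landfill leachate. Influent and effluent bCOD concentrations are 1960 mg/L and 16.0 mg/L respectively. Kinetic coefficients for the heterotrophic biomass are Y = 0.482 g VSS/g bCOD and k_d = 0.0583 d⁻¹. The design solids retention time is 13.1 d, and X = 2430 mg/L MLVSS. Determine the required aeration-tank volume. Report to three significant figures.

V ≈ 1870 m³

Steady-state biomass mass balance: V·X·(1 + k_d·θ_c) = Y·Q·(S₀ − S)·θ_c, so V = 0.482 × 653 × (1960 − 16.0) × 13.1 / [2430 × (1 + 0.0583 × 13.1)] = 8.02×10^6 / 4286 = 1870 m³.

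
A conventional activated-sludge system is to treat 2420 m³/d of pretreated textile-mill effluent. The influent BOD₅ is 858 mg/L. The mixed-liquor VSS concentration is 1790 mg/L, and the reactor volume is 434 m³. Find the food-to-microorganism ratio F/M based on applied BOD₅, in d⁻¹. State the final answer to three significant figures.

F/M ≈ 2.67 d⁻¹

Food-to-microorganism ratio F/M = Q S₀ / (V X) = 2420 × 858 / (434.0 × 1790) = 2.673 d⁻¹.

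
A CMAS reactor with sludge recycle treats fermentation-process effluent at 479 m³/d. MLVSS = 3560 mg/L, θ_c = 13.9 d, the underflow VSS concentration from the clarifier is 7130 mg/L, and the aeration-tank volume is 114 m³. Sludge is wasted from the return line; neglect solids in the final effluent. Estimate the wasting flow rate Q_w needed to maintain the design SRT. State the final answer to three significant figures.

Q_w = (V·X)/(θ_c X_r) = 114.0 × 3560 / (13.9 × 7130) = 4.095 m³/d.

Q_w ≈ 4.09 m³/d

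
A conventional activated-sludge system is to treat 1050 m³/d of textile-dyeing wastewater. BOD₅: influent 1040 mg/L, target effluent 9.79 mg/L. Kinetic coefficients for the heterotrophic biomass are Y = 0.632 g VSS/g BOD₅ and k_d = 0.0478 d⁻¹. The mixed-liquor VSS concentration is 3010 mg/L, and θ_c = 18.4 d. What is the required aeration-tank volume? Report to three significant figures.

Rearranging the biomass balance for a CMAS with decay, V = Y·Q·ΔS·θ_c / [X·(1+k_d θ_c)] = 0.632 × 1050 × (1040 − 9.79) × 18.4 / [3010 × (1 + 0.0478 × 18.4)] = 1.26×10^7 / 5657 = 2223 m³.

V ≈ 2220 m³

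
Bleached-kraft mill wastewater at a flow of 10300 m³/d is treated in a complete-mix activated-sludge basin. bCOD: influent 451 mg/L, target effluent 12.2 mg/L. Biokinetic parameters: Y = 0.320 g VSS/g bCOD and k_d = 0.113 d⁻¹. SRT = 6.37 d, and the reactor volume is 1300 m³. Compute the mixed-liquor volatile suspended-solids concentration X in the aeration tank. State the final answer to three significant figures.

X ≈ 4120 mg/L

X = Y·Q·ΔS·θ_c / [V·(1 + k_d θ_c)] = 0.320 × 10300 × (451 − 12.2) × 6.37 / [1300 × (1 + 0.113 × 6.37)] = 4121 mg/L.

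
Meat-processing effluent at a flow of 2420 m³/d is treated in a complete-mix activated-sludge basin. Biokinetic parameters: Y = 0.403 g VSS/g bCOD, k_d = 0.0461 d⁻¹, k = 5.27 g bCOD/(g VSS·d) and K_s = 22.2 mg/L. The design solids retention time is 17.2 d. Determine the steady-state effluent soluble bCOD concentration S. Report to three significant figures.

S ≈ 1.15 mg/L

For a completely mixed reactor with recycle the Lawrence–McCarty relation gives S = K_s·(1 + k_d·θ_c) / [θ_c·(Y·k − k_d) − 1] = 22.2 × (1 + 0.0461 × 17.2) / [17.2 × (0.403 × 5.27 − 0.0461) − 1] = 39.80 / 34.74 = 1.146 mg/L.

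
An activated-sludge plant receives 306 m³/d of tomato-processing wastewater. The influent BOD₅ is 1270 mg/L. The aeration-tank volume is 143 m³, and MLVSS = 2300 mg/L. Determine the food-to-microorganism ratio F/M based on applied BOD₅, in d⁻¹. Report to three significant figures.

F/M = Q·S₀ / (V·X) = 306 × 1270 / (143.0 × 2300) = 1.182 g BOD₅·(g VSS·d)⁻¹.

F/M ≈ 1.18 d⁻¹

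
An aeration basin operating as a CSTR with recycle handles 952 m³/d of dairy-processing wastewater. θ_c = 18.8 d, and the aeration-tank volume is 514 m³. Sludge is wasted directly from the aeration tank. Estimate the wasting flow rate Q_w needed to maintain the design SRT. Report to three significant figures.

Q_w ≈ 27.3 m³/d

Wasting from the aeration tank: Q_w = V / θ_c = 514.0 / 18.8 = 27.34 m³/d.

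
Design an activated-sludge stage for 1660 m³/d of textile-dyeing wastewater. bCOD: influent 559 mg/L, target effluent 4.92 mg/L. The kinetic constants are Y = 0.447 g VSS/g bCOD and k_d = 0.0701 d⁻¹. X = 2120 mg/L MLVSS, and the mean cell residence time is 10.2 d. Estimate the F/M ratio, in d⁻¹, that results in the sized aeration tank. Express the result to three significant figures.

F/M ≈ 0.379 d⁻¹

Rearranging the biomass balance for a CMAS with decay, V = Y·Q·ΔS·θ_c / [X·(1+k_d θ_c)] = 0.447 × 1660 × (559 − 4.92) × 10.2 / [2120 × (1 + 0.0701 × 10.2)] = 4.19×10^6 / 3636 = 1153 m³.
F/M = Q·S₀ / (V·X) = 1660 × 559 / (1153 × 2120) = 0.3795 g bCOD·(g VSS·d)⁻¹.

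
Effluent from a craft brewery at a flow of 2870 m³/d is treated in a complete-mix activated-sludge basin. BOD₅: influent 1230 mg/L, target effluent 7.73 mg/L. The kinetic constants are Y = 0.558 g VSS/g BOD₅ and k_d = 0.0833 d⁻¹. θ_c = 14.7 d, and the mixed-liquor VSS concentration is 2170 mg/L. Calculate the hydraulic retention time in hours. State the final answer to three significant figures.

τ ≈ 49.8 h

Rearranging the biomass balance for a CMAS with decay, V = Y·Q·ΔS·θ_c / [X·(1+k_d θ_c)] = 0.558 × 2870 × (1230 − 7.73) × 14.7 / [2170 × (1 + 0.0833 × 14.7)] = 2.88×10^7 / 4827 = 5961 m³.
Hydraulic retention time τ = V/Q = 5961 / 2870 = 2.077 d = 49.85 h.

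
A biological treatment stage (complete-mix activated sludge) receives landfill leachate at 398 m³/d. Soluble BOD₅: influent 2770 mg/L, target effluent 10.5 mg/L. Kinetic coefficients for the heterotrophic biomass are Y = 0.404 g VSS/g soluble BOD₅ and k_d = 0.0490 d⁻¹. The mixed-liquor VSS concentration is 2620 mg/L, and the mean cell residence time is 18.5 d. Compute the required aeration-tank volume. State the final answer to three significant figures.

V ≈ 1640 m³

Steady-state biomass mass balance: V·X·(1 + k_d·θ_c) = Y·Q·(S₀ − S)·θ_c, so V = 0.404 × 398 × (2770 − 10.5) × 18.5 / [2620 × (1 + 0.0490 × 18.5)] = 8.21×10^6 / 4995 = 1643 m³.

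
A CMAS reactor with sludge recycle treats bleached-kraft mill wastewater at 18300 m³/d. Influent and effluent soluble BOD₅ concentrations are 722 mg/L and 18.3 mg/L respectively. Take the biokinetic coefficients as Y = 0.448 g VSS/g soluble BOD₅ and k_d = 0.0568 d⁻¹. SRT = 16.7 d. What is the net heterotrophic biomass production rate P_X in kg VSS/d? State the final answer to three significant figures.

P_X ≈ 2960 kg VSS/d

Correct the yield for decay: Y_obs = Y/(1 + k_d θ_c) = 0.448 / (1 + 0.0568 × 16.7) = 0.448 / 1.949 = 0.2299.
ΔS = 722 − 18.3 = 703.7 mg/L, so the substrate removal rate is 18300 × 703.7/1000 = 12878 kg soluble BOD₅/d.
Biomass produced: P_X = Y_obs·Q·ΔS = 0.2299 × 12878 ≈ 2961 kg VSS/d.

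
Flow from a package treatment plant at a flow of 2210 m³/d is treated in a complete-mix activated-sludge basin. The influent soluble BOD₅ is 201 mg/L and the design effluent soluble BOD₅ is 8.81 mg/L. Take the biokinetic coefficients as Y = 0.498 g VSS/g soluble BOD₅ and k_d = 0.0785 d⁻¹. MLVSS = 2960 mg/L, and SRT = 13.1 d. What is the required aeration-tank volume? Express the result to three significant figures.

V ≈ 462 m³

From the SRT design equation V = Y Q (S₀−S) θ_c / [X (1 + k_d θ_c)] = 0.498 × 2210 × (201 − 8.81) × 13.1 / [2960 × (1 + 0.0785 × 13.1)] = 2.77×10^6 / 6004 = 461.5 m³.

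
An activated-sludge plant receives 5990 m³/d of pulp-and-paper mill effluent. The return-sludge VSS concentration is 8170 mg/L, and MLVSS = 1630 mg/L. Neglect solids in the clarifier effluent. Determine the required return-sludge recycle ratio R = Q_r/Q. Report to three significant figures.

Solids balance on the clarifier gives (1+R)X = R·X_r, so R = X/(X_r − X) = 1630 / (8170 − 1630) = 0.2492.

R ≈ 0.249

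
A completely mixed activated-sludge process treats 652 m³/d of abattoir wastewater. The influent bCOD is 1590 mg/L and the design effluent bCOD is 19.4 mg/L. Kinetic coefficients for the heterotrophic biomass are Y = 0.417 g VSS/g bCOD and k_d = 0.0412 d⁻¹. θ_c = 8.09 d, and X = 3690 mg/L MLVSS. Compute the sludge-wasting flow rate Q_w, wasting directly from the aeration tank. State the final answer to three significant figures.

Rearranging the biomass balance for a CMAS with decay, V = Y·Q·ΔS·θ_c / [X·(1+k_d θ_c)] = 0.417 × 652 × (1590 − 19.4) × 8.09 / [3690 × (1 + 0.0412 × 8.09)] = 3.45×10^6 / 4920 = 702.2 m³.
With mixed-liquor wasting, θ_c = V/Q_w, so Q_w = V/θ_c = 702.2/8.09 = 86.79 m³/d.

Q_w ≈ 86.8 m³/d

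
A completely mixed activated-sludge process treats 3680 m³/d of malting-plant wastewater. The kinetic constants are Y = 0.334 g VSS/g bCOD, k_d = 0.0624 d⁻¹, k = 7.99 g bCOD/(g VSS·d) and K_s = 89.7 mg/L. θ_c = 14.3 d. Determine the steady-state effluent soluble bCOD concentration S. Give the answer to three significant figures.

For a completely mixed reactor with recycle the Lawrence–McCarty relation gives S = K_s·(1 + k_d·θ_c) / [θ_c·(Y·k − k_d) − 1] = 89.7 × (1 + 0.0624 × 14.3) / [14.3 × (0.334 × 7.99 − 0.0624) − 1] = 169.7 / 36.27 = 4.680 mg/L.

S ≈ 4.68 mg/L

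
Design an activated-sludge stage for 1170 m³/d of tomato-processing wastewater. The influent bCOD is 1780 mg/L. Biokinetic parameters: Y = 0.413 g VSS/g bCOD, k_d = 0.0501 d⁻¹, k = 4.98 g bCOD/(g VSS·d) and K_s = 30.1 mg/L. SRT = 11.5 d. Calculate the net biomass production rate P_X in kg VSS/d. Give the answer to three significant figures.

For a completely mixed reactor with recycle the Lawrence–McCarty relation gives S = K_s·(1 + k_d·θ_c) / [θ_c·(Y·k − k_d) − 1] = 30.1 × (1 + 0.0501 × 11.5) / [11.5 × (0.413 × 4.98 − 0.0501) − 1] = 47.44 / 22.08 = 2.149 mg/L.
Observed yield with endogenous decay: Y_obs = Y / (1 + k_d·θ_c) = 0.413 / (1 + 0.0501 × 11.5) = 0.413 / 1.576 = 0.2620 g VSS/g bCOD.
ΔS = 1780 − 2.15 = 1778 mg/L, so the substrate removal rate is 1170 × 1778/1000 = 2080 kg bCOD/d.
P_X = Y_obs · Q(S₀ − S) = 0.2620 × 2080 = 545.0 kg VSS/d.

P_X ≈ 545 kg VSS/d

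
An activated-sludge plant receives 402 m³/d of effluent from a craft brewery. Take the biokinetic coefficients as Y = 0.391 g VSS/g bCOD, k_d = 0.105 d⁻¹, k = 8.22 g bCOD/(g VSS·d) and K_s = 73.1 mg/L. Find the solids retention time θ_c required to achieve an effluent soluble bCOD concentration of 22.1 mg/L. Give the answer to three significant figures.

θ_c ≈ 1.56 d

From 1/θ_c = Y·k·S/(K_s + S) − k_d: Y·k·S/(K_s+S) = 0.391 × 8.22 × 22.1 / (73.1 + 22.1) = 0.7461 d⁻¹.
Then 1/θ_c = μ − k_d = 0.7461 − 0.105 = 0.6411 d⁻¹, giving θ_c = 1.560 d.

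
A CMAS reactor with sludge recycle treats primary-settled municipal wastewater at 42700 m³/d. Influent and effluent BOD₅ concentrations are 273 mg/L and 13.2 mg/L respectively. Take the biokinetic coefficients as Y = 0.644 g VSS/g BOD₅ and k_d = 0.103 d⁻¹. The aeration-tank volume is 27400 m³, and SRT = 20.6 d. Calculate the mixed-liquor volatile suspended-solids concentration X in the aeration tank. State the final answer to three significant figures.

X ≈ 1720 mg/L

Solving the biomass balance for X: X = Y Q (S₀−S) θ_c / [V (1+k_d θ_c)] = 0.644 × 42700 × (273 − 13.2) × 20.6 / [27400 × (1 + 0.103 × 20.6)] = 1721 mg/L.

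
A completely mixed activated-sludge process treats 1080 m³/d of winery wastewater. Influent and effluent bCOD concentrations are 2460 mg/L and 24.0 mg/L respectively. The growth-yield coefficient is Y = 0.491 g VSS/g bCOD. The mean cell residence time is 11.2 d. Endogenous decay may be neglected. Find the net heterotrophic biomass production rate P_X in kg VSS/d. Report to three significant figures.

Since k_d ≈ 0, Y_obs = Y = 0.491 g VSS/g bCOD.
Mass of bCOD removed per day: Q(S₀ − S) = 1080 × 2436 g/m³ = 2631 kg/d.
So the net sludge growth is P_X = 0.4910 × 2631 = 1292 kg VSS/d.

P_X ≈ 1290 kg VSS/d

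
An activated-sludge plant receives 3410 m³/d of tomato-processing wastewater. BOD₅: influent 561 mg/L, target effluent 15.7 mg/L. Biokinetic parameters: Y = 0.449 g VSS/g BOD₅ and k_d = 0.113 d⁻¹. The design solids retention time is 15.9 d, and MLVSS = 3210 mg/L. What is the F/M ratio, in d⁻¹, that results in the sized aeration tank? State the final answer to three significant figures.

From the SRT design equation V = Y Q (S₀−S) θ_c / [X (1 + k_d θ_c)] = 0.449 × 3410 × (561 − 15.7) × 15.9 / [3210 × (1 + 0.113 × 15.9)] = 1.33×10^7 / 8977 = 1479 m³.
Food-to-microorganism ratio F/M = Q S₀ / (V X) = 3410 × 561 / (1479 × 3210) = 0.4030 d⁻¹.

F/M ≈ 0.403 d⁻¹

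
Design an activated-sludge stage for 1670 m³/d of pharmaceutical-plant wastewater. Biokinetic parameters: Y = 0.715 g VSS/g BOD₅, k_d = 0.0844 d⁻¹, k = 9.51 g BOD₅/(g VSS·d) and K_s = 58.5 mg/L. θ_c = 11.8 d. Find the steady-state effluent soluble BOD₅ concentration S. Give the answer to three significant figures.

From the Monod/SRT balance for a CMAS, S = K_s·(1+k_d θ_c)/[θ_c·(Y k − k_d) − 1] = 58.5 × (1 + 0.0844 × 11.8) / [11.8 × (0.715 × 9.51 − 0.0844) − 1] = 116.8 / 78.24 = 1.492 mg/L.

S ≈ 1.49 mg/L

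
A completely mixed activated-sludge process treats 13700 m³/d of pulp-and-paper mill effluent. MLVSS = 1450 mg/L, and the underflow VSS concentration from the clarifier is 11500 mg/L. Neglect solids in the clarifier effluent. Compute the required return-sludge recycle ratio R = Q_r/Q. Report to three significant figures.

Mass balance around the secondary clarifier (neglecting effluent solids): R = X / (X_r − X) = 1450 / (11500 − 1450) = 0.1443.

R ≈ 0.144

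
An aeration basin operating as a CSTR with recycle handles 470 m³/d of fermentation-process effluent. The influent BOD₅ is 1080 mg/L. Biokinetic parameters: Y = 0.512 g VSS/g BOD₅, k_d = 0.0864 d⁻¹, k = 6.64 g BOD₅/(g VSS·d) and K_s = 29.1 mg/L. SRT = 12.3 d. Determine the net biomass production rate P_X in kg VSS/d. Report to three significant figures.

P_X ≈ 126 kg VSS/d

For a completely mixed reactor with recycle the Lawrence–McCarty relation gives S = K_s·(1 + k_d·θ_c) / [θ_c·(Y·k − k_d) − 1] = 29.1 × (1 + 0.0864 × 12.3) / [12.3 × (0.512 × 6.64 − 0.0864) − 1] = 60.03 / 39.75 = 1.510 mg/L.
The observed yield is Y_obs = Y/(1 + k_d·θ_c) = 0.512 / (1 + 0.0864 × 12.3) = 0.512 / 2.063 = 0.2482 g VSS per g BOD₅ removed.
Q·(S₀ − S) = 470 × (1080 − 1.51) × 10⁻³ = 506.9 kg/d removed.
Net biomass production P_X = Y_obs × Q·(S₀ − S) = 0.2482 × 506.9 = 125.8 kg VSS/d.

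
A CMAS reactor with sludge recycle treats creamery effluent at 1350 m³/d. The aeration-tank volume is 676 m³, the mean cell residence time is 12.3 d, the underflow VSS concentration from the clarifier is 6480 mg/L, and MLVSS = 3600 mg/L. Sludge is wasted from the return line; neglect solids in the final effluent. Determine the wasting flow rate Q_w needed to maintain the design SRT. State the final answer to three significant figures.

Q_w ≈ 30.5 m³/d

Wasting from the return line (neglecting effluent solids): Q_w = V·X / (θ_c·X_r) = 676.0 × 3600 / (12.3 × 6480) = 30.53 m³/d.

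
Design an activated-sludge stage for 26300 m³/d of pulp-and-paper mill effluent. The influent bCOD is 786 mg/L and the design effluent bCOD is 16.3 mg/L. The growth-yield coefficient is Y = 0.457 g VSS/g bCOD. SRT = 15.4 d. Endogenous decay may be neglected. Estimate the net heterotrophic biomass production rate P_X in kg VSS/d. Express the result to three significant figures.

Since k_d ≈ 0, Y_obs = Y = 0.457 g VSS/g bCOD.
Q·(S₀ − S) = 26300 × (786 − 16.3) × 10⁻³ = 20243 kg/d removed.
Net biomass production P_X = Y_obs × Q·(S₀ − S) = 0.4570 × 20243 = 9251 kg VSS/d.

P_X ≈ 9250 kg VSS/d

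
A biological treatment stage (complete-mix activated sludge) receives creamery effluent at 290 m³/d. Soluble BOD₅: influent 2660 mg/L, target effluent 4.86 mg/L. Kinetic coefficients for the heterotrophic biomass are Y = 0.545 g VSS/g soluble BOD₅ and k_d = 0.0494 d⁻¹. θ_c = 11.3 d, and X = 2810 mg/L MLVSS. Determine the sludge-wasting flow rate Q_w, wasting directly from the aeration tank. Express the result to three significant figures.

Rearranging the biomass balance for a CMAS with decay, V = Y·Q·ΔS·θ_c / [X·(1+k_d θ_c)] = 0.545 × 290 × (2660 − 4.86) × 11.3 / [2810 × (1 + 0.0494 × 11.3)] = 4.74×10^6 / 4379 = 1083 m³.
For wasting at MLVSS concentration, Q_w = V/θ_c = 1083/11.3 = 95.84 m³/d.

Q_w ≈ 95.8 m³/d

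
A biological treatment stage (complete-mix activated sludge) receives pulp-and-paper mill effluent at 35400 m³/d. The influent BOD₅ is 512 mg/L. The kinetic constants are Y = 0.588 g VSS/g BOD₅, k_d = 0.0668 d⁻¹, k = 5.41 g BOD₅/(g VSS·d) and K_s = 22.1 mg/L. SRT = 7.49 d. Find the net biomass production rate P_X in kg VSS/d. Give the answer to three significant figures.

From the Monod/SRT balance for a CMAS, S = K_s·(1+k_d θ_c)/[θ_c·(Y k − k_d) − 1] = 22.1 × (1 + 0.0668 × 7.49) / [7.49 × (0.588 × 5.41 − 0.0668) − 1] = 33.16 / 22.33 = 1.485 mg/L.
Observed yield with endogenous decay: Y_obs = Y / (1 + k_d·θ_c) = 0.588 / (1 + 0.0668 × 7.49) = 0.588 / 1.500 = 0.3919 g VSS/g BOD₅.
Q·(S₀ − S) = 35400 × (512 − 1.49) × 10⁻³ = 18072 kg/d removed.
So the net sludge growth is P_X = 0.3919 × 18072 = 7083 kg VSS/d.

P_X ≈ 7080 kg VSS/d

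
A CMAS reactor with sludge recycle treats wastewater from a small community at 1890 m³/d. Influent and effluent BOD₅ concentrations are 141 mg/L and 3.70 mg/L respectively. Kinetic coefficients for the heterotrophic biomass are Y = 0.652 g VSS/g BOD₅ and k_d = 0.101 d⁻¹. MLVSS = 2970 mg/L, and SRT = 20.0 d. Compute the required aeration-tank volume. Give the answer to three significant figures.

Steady-state biomass mass balance: V·X·(1 + k_d·θ_c) = Y·Q·(S₀ − S)·θ_c, so V = 0.652 × 1890 × (141 − 3.70) × 20.0 / [2970 × (1 + 0.101 × 20.0)] = 3.38×10^6 / 8969 = 377.3 m³.

V ≈ 377 m³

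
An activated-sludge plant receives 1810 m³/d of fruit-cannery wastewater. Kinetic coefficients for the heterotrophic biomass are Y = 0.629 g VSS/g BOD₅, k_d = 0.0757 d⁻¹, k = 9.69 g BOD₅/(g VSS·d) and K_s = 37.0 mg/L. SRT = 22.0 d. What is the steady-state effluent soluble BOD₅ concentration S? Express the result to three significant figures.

S ≈ 0.750 mg/L

Effluent substrate depends only on kinetics and SRT: S = K_s(1 + k_d θ_c) / [θ_c(Yk − k_d) − 1] = 37.0 × (1 + 0.0757 × 22.0) / [22.0 × (0.629 × 9.69 − 0.0757) − 1] = 98.62 / 131.4 = 0.7504 mg/L.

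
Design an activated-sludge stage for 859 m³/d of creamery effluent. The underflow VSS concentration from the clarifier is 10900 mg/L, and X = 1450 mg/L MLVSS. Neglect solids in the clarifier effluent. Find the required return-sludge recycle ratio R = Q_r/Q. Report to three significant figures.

R = Q_r/Q = X/(X_r − X) = 1450 / (10900 − 1450) = 0.1534.

R ≈ 0.153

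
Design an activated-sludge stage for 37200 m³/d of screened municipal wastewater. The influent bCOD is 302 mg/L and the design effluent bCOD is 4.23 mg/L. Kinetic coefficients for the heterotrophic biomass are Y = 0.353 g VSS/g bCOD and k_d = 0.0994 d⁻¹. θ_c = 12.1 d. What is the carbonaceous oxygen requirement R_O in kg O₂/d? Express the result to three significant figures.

The observed yield is Y_obs = Y/(1 + k_d·θ_c) = 0.353 / (1 + 0.0994 × 12.1) = 0.353 / 2.203 = 0.1603 g VSS per g bCOD removed.
Substrate removed = Q·(S₀ − S) = 37200 m³/d × (302 − 4.23) g/m³ = 1.11×10^7 g/d = 11077 kg/d.
Biomass synthesised: P_X = Y_obs × 11077 = 1775 kg VSS/d.
R_O = Q·ΔS − 1.42 P_X = 11077 − 2521 = 8556 kg O₂/d.

R_O ≈ 8560 kg O₂/d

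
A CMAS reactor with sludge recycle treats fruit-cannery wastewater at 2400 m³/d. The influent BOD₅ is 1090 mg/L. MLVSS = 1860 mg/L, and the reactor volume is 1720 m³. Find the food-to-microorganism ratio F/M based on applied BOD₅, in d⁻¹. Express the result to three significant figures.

F/M ≈ 0.818 d⁻¹

F/M = Q·S₀ / (V·X) = 2400 × 1090 / (1720 × 1860) = 0.8177 g BOD₅·(g VSS·d)⁻¹.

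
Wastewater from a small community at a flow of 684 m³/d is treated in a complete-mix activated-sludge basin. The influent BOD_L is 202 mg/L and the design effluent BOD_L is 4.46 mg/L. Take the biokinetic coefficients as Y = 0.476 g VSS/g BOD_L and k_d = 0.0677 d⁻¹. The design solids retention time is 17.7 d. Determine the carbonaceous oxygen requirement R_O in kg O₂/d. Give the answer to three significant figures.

R_O ≈ 93.6 kg O₂/d

Observed yield with endogenous decay: Y_obs = Y / (1 + k_d·θ_c) = 0.476 / (1 + 0.0677 × 17.7) = 0.476 / 2.198 = 0.2165 g VSS/g BOD_L.
Substrate removed = Q·(S₀ − S) = 684 m³/d × (202 − 4.46) g/m³ = 1.35×10^5 g/d = 135.1 kg/d.
Biomass synthesised: P_X = Y_obs × 135.1 = 29.26 kg VSS/d.
R_O = Q·(S₀ − S) − 1.42·P_X = 135.1 − 1.42 × 29.26 = 93.57 kg O₂/d.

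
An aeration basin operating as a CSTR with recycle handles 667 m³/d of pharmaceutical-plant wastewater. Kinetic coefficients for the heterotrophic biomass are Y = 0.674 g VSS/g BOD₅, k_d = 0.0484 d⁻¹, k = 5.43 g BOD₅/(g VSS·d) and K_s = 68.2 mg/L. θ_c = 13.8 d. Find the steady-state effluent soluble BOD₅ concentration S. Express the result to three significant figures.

S ≈ 2.33 mg/L

Effluent substrate depends only on kinetics and SRT: S = K_s(1 + k_d θ_c) / [θ_c(Yk − k_d) − 1] = 68.2 × (1 + 0.0484 × 13.8) / [13.8 × (0.674 × 5.43 − 0.0484) − 1] = 113.8 / 48.84 = 2.329 mg/L.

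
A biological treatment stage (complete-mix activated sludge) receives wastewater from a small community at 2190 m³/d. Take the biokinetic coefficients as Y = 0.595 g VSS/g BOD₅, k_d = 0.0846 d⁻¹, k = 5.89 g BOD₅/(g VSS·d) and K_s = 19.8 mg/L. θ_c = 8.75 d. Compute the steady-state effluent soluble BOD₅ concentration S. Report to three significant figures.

S ≈ 1.19 mg/L

For a completely mixed reactor with recycle the Lawrence–McCarty relation gives S = K_s·(1 + k_d·θ_c) / [θ_c·(Y·k − k_d) − 1] = 19.8 × (1 + 0.0846 × 8.75) / [8.75 × (0.595 × 5.89 − 0.0846) − 1] = 34.46 / 28.92 = 1.191 mg/L.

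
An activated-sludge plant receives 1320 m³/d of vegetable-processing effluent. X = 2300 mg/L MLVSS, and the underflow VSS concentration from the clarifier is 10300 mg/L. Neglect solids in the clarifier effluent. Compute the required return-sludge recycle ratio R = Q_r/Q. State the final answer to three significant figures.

R ≈ 0.287

R = Q_r/Q = X/(X_r − X) = 2300 / (10300 − 2300) = 0.2875.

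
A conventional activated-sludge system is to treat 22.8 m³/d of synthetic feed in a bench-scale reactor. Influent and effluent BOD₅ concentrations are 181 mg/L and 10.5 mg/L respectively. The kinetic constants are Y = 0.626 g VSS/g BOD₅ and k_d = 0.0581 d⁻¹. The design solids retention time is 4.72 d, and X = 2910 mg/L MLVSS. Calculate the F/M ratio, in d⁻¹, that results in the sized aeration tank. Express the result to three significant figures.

Steady-state biomass mass balance: V·X·(1 + k_d·θ_c) = Y·Q·(S₀ − S)·θ_c, so V = 0.626 × 22.8 × (181 − 10.5) × 4.72 / [2910 × (1 + 0.0581 × 4.72)] = 1.15×10^4 / 3708 = 3.098 m³.
F/M = applied load / biomass = Q·S₀/(V·X) = 22.8 × 181 / (3.098 × 2910) = 0.4578 d⁻¹.

F/M ≈ 0.458 d⁻¹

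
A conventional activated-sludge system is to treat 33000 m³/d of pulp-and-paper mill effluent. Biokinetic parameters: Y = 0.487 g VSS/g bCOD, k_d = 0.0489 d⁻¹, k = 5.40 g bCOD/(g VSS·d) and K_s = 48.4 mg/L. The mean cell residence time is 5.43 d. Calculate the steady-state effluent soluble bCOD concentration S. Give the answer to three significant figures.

From the Monod/SRT balance for a CMAS, S = K_s·(1+k_d θ_c)/[θ_c·(Y k − k_d) − 1] = 48.4 × (1 + 0.0489 × 5.43) / [5.43 × (0.487 × 5.40 − 0.0489) − 1] = 61.25 / 13.01 = 4.706 mg/L.

S ≈ 4.71 mg/L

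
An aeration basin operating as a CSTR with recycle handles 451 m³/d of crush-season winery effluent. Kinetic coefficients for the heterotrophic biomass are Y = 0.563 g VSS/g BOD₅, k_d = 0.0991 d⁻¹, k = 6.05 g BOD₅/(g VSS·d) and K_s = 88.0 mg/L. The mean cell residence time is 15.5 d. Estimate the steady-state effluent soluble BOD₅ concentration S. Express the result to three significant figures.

For a completely mixed reactor with recycle the Lawrence–McCarty relation gives S = K_s·(1 + k_d·θ_c) / [θ_c·(Y·k − k_d) − 1] = 88.0 × (1 + 0.0991 × 15.5) / [15.5 × (0.563 × 6.05 − 0.0991) − 1] = 223.2 / 50.26 = 4.440 mg/L.

S ≈ 4.44 mg/L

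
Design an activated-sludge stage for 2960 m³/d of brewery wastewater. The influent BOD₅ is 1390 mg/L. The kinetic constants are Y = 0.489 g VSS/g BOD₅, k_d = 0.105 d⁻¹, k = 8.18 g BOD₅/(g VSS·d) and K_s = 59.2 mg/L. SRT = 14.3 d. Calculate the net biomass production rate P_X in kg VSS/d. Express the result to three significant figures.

For a completely mixed reactor with recycle the Lawrence–McCarty relation gives S = K_s·(1 + k_d·θ_c) / [θ_c·(Y·k − k_d) − 1] = 59.2 × (1 + 0.105 × 14.3) / [14.3 × (0.489 × 8.18 − 0.105) − 1] = 148.1 / 54.70 = 2.707 mg/L.
Y_obs = Y / (1 + k_d θ_c) = 0.489 / (1 + 0.105 × 14.3) = 0.489 / 2.502 = 0.1955.
ΔS = 1390 − 2.71 = 1387 mg/L, so the substrate removal rate is 2960 × 1387/1000 = 4106 kg BOD₅/d.
So the net sludge growth is P_X = 0.1955 × 4106 = 802.7 kg VSS/d.

P_X ≈ 803 kg VSS/d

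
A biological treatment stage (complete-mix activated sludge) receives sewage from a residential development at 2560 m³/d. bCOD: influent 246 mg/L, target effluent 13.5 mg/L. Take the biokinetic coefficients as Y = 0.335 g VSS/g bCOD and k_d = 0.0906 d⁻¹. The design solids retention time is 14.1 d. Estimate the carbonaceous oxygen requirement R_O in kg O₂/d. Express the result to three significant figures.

R_O ≈ 471 kg O₂/d

Observed yield with endogenous decay: Y_obs = Y / (1 + k_d·θ_c) = 0.335 / (1 + 0.0906 × 14.1) = 0.335 / 2.277 = 0.1471 g VSS/g bCOD.
ΔS = 246 − 13.5 = 232.5 mg/L, so the substrate removal rate is 2560 × 232.5/1000 = 595.2 kg bCOD/d.
Net sludge production P_X = 0.1471 × 595.2 = 87.55 kg VSS/d.
Carbonaceous O₂ demand = substrate oxidised − cell-mass equivalent = 595.2 − 1.42 × 87.55 = 470.9 kg O₂/d.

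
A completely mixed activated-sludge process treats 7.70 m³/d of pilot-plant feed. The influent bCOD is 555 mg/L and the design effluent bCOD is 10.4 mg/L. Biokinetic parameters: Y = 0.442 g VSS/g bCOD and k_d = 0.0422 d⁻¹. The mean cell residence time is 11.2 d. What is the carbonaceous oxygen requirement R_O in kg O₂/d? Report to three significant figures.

R_O ≈ 2.41 kg O₂/d

The observed yield is Y_obs = Y/(1 + k_d·θ_c) = 0.442 / (1 + 0.0422 × 11.2) = 0.442 / 1.473 = 0.3001 g VSS per g bCOD removed.
ΔS = 555 − 10.4 = 544.6 mg/L, so the substrate removal rate is 7.70 × 544.6/1000 = 4.193 kg bCOD/d.
Biomass synthesised: P_X = Y_obs × 4.193 = 1.259 kg VSS/d.
R_O = Q·(S₀ − S) − 1.42·P_X = 4.193 − 1.42 × 1.259 = 2.406 kg O₂/d.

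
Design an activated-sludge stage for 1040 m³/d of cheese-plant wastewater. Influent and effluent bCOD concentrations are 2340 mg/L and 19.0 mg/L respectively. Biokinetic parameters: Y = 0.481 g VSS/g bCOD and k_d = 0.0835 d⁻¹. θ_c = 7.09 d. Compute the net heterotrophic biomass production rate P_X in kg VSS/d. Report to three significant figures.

P_X ≈ 729 kg VSS/d

Correct the yield for decay: Y_obs = Y/(1 + k_d θ_c) = 0.481 / (1 + 0.0835 × 7.09) = 0.481 / 1.592 = 0.3021.
Substrate removed = Q·(S₀ − S) = 1040 m³/d × (2340 − 19.0) g/m³ = 2.41×10^6 g/d = 2414 kg/d.
So the net sludge growth is P_X = 0.3021 × 2414 = 729.3 kg VSS/d.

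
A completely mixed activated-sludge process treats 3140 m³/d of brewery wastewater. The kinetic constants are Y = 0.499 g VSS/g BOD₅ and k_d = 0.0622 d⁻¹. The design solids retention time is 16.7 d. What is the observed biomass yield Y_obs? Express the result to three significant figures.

Y_obs ≈ 0.245 g VSS/g BOD₅

Observed yield with endogenous decay: Y_obs = Y / (1 + k_d·θ_c) = 0.499 / (1 + 0.0622 × 16.7) = 0.499 / 2.039 = 0.2448 g VSS/g BOD₅.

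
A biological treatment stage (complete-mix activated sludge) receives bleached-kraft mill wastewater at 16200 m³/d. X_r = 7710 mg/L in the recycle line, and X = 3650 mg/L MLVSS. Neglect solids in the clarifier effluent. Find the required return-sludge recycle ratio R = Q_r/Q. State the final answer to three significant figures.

R ≈ 0.899

R = Q_r/Q = X/(X_r − X) = 3650 / (7710 − 3650) = 0.8990.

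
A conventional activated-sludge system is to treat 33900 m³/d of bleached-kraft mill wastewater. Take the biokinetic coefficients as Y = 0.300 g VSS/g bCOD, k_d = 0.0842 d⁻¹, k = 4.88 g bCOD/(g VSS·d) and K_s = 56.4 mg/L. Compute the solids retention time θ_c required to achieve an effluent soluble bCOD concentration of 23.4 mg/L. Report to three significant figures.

θ_c ≈ 2.90 d

At the target effluent, Y k S/(K_s+S) = 0.300×4.88×23.4/79.80 = 0.4293 d⁻¹.
θ_c = 1/(μ − k_d) = 1/(0.4293 − 0.0842) = 1/0.3451 = 2.898 d.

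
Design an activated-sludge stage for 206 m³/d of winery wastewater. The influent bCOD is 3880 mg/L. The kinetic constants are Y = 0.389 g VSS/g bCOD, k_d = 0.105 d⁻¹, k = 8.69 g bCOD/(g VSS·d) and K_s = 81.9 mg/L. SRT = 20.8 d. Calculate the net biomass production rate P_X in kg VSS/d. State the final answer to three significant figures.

P_X ≈ 97.6 kg VSS/d

For a completely mixed reactor with recycle the Lawrence–McCarty relation gives S = K_s·(1 + k_d·θ_c) / [θ_c·(Y·k − k_d) − 1] = 81.9 × (1 + 0.105 × 20.8) / [20.8 × (0.389 × 8.69 − 0.105) − 1] = 260.8 / 67.13 = 3.885 mg/L.
Y_obs = Y / (1 + k_d θ_c) = 0.389 / (1 + 0.105 × 20.8) = 0.389 / 3.184 = 0.1222.
Mass of bCOD removed per day: Q(S₀ − S) = 206 × 3876 g/m³ = 798.5 kg/d.
Net biomass production P_X = Y_obs × Q·(S₀ − S) = 0.1222 × 798.5 = 97.55 kg VSS/d.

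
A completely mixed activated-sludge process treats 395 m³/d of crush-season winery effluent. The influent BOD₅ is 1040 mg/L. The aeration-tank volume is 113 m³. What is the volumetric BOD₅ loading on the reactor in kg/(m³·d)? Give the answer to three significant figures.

L_v ≈ 3.64 kg BOD₅/(m³·d)

Applied BOD₅ load per unit volume = Q·S₀/V = (395 × 1040/1000)/113.0 = 3.635 kg BOD₅·m⁻³·d⁻¹.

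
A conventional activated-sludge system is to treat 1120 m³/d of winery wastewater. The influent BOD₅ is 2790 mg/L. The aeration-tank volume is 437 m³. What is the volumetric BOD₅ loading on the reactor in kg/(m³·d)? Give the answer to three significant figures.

L_v = Q S₀ / V = 1120 × 2790 × 10⁻³ / 437.0 = 7.151 kg/(m³·d).

L_v ≈ 7.15 kg BOD₅/(m³·d)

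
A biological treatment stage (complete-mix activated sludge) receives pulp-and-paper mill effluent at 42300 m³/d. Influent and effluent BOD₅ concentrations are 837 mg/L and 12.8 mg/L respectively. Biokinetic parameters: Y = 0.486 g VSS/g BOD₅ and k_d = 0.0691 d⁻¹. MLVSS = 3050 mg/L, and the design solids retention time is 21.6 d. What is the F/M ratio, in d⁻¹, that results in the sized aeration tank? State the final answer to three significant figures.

Rearranging the biomass balance for a CMAS with decay, V = Y·Q·ΔS·θ_c / [X·(1+k_d θ_c)] = 0.486 × 42300 × (837 − 12.8) × 21.6 / [3050 × (1 + 0.0691 × 21.6)] = 3.66×10^8 / 7602 = 48141 m³.
Food-to-microorganism ratio F/M = Q S₀ / (V X) = 42300 × 837 / (48141 × 3050) = 0.2411 d⁻¹.

F/M ≈ 0.241 d⁻¹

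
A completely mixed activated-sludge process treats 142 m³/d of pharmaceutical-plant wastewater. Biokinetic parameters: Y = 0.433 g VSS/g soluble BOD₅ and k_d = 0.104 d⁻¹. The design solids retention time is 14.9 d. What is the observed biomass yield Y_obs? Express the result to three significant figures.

Y_obs = Y / (1 + k_d θ_c) = 0.433 / (1 + 0.104 × 14.9) = 0.433 / 2.550 = 0.1698.

Y_obs ≈ 0.170 g VSS/g soluble BOD₅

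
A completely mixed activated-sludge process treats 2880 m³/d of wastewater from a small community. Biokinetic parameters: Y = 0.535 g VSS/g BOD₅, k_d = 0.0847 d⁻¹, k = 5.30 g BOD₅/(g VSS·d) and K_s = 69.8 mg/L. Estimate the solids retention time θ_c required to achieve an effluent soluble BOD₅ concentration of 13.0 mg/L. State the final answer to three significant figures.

θ_c ≈ 2.77 d

From 1/θ_c = Y·k·S/(K_s + S) − k_d: Y·k·S/(K_s+S) = 0.535 × 5.30 × 13.0 / (69.8 + 13.0) = 0.4452 d⁻¹.
1/θ_c = 0.4452 − 0.0847 = 0.3605 d⁻¹, so θ_c = 2.774 d.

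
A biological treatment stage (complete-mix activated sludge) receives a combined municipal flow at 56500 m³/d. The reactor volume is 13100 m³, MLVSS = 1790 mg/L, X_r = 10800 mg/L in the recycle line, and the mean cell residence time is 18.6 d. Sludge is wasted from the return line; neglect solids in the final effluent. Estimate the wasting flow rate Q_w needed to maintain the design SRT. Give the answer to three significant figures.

Q_w ≈ 117 m³/d

θ_c = V·X/(Q_w·X_r) when wasting from the recycle, so Q_w = V·X/(θ_c·X_r) = 13100 × 1790 / (18.6 × 10800) = 116.7 m³/d.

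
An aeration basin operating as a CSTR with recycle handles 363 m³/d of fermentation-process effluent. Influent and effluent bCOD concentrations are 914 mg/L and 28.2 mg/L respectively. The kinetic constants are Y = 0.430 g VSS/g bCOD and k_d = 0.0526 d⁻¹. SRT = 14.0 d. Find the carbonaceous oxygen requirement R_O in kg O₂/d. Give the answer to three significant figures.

Observed yield with endogenous decay: Y_obs = Y / (1 + k_d·θ_c) = 0.430 / (1 + 0.0526 × 14.0) = 0.430 / 1.736 = 0.2476 g VSS/g bCOD.
Mass of bCOD removed per day: Q(S₀ − S) = 363 × 885.8 g/m³ = 321.5 kg/d.
Net sludge production P_X = 0.2476 × 321.5 = 79.63 kg VSS/d.
R_O = Q·ΔS − 1.42 P_X = 321.5 − 113.1 = 208.5 kg O₂/d.

R_O ≈ 208 kg O₂/d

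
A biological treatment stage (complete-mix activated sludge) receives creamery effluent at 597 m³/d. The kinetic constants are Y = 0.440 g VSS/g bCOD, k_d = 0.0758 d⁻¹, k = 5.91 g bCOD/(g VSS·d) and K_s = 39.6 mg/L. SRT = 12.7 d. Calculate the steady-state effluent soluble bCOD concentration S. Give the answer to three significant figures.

From the Monod/SRT balance for a CMAS, S = K_s·(1+k_d θ_c)/[θ_c·(Y k − k_d) − 1] = 39.6 × (1 + 0.0758 × 12.7) / [12.7 × (0.440 × 5.91 − 0.0758) − 1] = 77.72 / 31.06 = 2.502 mg/L.

S ≈ 2.50 mg/L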